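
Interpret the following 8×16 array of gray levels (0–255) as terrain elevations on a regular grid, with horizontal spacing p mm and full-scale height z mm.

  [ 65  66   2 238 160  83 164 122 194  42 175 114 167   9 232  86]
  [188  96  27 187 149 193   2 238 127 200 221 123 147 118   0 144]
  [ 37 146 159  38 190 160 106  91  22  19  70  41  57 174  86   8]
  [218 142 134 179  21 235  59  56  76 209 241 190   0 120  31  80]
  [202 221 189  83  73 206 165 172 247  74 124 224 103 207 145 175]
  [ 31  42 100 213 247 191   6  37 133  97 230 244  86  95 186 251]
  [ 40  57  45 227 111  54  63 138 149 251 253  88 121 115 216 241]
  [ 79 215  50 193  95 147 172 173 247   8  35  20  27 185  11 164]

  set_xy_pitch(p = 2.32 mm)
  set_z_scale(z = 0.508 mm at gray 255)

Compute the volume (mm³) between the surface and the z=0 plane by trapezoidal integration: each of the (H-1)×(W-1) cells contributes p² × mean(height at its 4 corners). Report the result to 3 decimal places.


144.616

height_mm = gray/255 × 0.508; cell vol = 2.32² × mean(4 corners)
unit = 2.32² × 0.508 / (4×255) = 0.00268065 mm³ per gray-sum
row 0: Σ corner-gray over 15 cells = 7675  → 20.5740
row 1: Σ corner-gray over 15 cells = 6751  → 18.0970
row 2: Σ corner-gray over 15 cells = 6447  → 17.2821
row 3: Σ corner-gray over 15 cells = 8527  → 22.8579
row 4: Σ corner-gray over 15 cells = 8939  → 23.9623
row 5: Σ corner-gray over 15 cells = 8153  → 21.8553
row 6: Σ corner-gray over 15 cells = 7456  → 19.9869
Σ rows: total corner-gray = 53948  → 144.6155 mm³


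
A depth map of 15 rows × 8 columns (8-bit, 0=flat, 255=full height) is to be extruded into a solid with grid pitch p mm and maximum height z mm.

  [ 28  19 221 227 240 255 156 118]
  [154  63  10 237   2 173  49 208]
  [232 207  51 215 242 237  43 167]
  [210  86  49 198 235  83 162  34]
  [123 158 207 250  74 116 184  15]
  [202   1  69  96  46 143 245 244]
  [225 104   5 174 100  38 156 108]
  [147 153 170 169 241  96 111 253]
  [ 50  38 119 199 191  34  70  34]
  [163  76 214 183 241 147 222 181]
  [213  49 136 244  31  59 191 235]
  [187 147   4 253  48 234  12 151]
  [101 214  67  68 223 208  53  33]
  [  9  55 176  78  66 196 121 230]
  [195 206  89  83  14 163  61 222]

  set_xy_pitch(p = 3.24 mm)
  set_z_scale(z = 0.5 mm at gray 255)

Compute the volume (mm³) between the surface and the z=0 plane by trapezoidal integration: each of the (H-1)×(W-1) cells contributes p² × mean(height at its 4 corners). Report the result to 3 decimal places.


height_mm = gray/255 × 0.5; cell vol = 3.24² × mean(4 corners)
unit = 3.24² × 0.5 / (4×255) = 0.00514588 mm³ per gray-sum
row 0: Σ corner-gray over 7 cells = 3812  → 19.6161
row 1: Σ corner-gray over 7 cells = 3819  → 19.6521
row 2: Σ corner-gray over 7 cells = 4259  → 21.9163
row 3: Σ corner-gray over 7 cells = 3986  → 20.5115
row 4: Σ corner-gray over 7 cells = 3762  → 19.3588
row 5: Σ corner-gray over 7 cells = 3133  → 16.1220
row 6: Σ corner-gray over 7 cells = 3767  → 19.3845
row 7: Σ corner-gray over 7 cells = 3666  → 18.8648
row 8: Σ corner-gray over 7 cells = 3896  → 20.0484
row 9: Σ corner-gray over 7 cells = 4378  → 22.5287
row 10: Σ corner-gray over 7 cells = 3602  → 18.5355
row 11: Σ corner-gray over 7 cells = 3534  → 18.1855
row 12: Σ corner-gray over 7 cells = 3423  → 17.6144
row 13: Σ corner-gray over 7 cells = 3272  → 16.8373
Σ rows: total corner-gray = 52309  → 269.1760 mm³

269.176


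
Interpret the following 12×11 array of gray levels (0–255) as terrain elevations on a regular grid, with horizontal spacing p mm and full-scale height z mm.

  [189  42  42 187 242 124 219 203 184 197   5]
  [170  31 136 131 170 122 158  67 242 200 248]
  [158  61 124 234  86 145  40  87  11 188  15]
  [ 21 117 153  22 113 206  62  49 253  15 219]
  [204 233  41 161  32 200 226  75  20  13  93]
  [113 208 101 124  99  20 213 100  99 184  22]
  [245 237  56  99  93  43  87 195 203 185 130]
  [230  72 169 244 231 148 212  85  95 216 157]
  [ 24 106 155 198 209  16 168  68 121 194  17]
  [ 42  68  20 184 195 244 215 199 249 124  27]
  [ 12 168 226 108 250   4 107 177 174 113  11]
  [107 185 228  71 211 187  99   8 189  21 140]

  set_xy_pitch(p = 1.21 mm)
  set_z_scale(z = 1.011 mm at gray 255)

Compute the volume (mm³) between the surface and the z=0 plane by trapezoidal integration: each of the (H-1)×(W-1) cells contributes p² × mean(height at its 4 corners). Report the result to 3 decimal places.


84.811

height_mm = gray/255 × 1.011; cell vol = 1.21² × mean(4 corners)
unit = 1.21² × 1.011 / (4×255) = 0.00145118 mm³ per gray-sum
row 0: Σ corner-gray over 10 cells = 6006  → 8.7158
row 1: Σ corner-gray over 10 cells = 5057  → 7.3386
row 2: Σ corner-gray over 10 cells = 4345  → 6.3054
row 3: Σ corner-gray over 10 cells = 4519  → 6.5579
row 4: Σ corner-gray over 10 cells = 4730  → 6.8641
row 5: Σ corner-gray over 10 cells = 5202  → 7.5490
row 6: Σ corner-gray over 10 cells = 6102  → 8.8551
row 7: Σ corner-gray over 10 cells = 5842  → 8.4778
row 8: Σ corner-gray over 10 cells = 5576  → 8.0918
row 9: Σ corner-gray over 10 cells = 5742  → 8.3327
row 10: Σ corner-gray over 10 cells = 5322  → 7.7232
Σ rows: total corner-gray = 58443  → 84.8114 mm³


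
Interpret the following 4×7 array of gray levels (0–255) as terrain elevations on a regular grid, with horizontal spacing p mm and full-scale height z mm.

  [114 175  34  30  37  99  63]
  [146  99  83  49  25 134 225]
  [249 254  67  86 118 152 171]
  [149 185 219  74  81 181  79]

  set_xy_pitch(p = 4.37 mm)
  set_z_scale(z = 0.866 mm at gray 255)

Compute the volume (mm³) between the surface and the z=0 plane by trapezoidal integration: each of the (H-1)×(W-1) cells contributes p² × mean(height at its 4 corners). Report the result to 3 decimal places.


137.573

height_mm = gray/255 × 0.866; cell vol = 4.37² × mean(4 corners)
unit = 4.37² × 0.866 / (4×255) = 0.0162136 mm³ per gray-sum
row 0: Σ corner-gray over 6 cells = 2078  → 33.6919
row 1: Σ corner-gray over 6 cells = 2925  → 47.4249
row 2: Σ corner-gray over 6 cells = 3482  → 56.4559
Σ rows: total corner-gray = 8485  → 137.5728 mm³


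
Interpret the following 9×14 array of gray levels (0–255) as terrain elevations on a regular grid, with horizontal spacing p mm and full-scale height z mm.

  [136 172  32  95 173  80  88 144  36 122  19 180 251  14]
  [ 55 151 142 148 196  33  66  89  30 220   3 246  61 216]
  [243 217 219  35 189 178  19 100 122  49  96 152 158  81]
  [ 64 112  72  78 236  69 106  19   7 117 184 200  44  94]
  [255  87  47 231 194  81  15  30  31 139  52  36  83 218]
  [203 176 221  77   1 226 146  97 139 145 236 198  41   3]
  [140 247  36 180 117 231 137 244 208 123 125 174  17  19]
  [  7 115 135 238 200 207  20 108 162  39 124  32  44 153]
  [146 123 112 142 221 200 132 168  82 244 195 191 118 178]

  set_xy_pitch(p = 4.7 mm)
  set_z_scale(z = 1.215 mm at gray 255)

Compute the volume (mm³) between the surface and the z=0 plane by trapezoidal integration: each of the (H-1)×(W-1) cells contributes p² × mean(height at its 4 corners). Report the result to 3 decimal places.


height_mm = gray/255 × 1.215; cell vol = 4.7² × mean(4 corners)
unit = 4.7² × 1.215 / (4×255) = 0.0263131 mm³ per gray-sum
row 0: Σ corner-gray over 13 cells = 5975  → 157.2207
row 1: Σ corner-gray over 13 cells = 6433  → 169.2721
row 2: Σ corner-gray over 13 cells = 6038  → 158.8784
row 3: Σ corner-gray over 13 cells = 5171  → 136.0650
row 4: Σ corner-gray over 13 cells = 6137  → 161.4834
row 5: Σ corner-gray over 13 cells = 7449  → 196.0062
row 6: Σ corner-gray over 13 cells = 6845  → 180.1131
row 7: Σ corner-gray over 13 cells = 7188  → 189.1385
Σ rows: total corner-gray = 51236  → 1348.1774 mm³

1348.177


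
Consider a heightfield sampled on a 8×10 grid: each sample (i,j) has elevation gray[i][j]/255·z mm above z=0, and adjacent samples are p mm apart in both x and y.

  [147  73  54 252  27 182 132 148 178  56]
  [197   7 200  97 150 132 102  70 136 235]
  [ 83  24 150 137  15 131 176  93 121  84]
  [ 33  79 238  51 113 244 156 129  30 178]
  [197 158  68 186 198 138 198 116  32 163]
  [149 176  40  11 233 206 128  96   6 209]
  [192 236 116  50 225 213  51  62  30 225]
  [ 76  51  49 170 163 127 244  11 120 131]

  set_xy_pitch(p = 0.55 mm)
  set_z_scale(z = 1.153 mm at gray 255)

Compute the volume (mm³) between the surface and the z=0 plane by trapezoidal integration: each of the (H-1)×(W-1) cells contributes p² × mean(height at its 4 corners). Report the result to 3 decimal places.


height_mm = gray/255 × 1.153; cell vol = 0.55² × mean(4 corners)
unit = 0.55² × 1.153 / (4×255) = 0.000341944 mm³ per gray-sum
row 0: Σ corner-gray over 9 cells = 4515  → 1.5439
row 1: Σ corner-gray over 9 cells = 4081  → 1.3955
row 2: Σ corner-gray over 9 cells = 4152  → 1.4197
row 3: Σ corner-gray over 9 cells = 4839  → 1.6547
row 4: Σ corner-gray over 9 cells = 4698  → 1.6065
row 5: Σ corner-gray over 9 cells = 4533  → 1.5500
row 6: Σ corner-gray over 9 cells = 4460  → 1.5251
Σ rows: total corner-gray = 31278  → 10.6953 mm³

10.695


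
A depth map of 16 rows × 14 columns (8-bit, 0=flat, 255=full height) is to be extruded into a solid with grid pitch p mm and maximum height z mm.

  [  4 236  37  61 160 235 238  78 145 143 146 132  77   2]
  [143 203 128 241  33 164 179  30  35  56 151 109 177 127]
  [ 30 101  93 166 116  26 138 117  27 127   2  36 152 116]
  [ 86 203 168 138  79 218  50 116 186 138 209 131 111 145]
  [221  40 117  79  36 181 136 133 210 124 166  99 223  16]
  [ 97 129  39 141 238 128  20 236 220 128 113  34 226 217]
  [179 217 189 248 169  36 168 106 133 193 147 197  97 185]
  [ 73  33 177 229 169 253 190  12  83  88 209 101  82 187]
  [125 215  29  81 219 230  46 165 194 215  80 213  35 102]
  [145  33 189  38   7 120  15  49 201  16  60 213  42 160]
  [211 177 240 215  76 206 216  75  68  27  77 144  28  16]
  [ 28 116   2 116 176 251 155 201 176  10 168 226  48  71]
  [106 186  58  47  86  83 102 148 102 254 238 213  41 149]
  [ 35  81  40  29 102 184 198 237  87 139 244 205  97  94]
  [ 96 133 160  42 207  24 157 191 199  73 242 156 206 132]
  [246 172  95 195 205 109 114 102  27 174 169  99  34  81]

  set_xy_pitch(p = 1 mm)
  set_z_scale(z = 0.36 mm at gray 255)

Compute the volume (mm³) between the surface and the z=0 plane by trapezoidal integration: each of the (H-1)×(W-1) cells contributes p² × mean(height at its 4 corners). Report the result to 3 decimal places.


35.699

height_mm = gray/255 × 0.36; cell vol = 1² × mean(4 corners)
unit = 1² × 0.36 / (4×255) = 0.000352941 mm³ per gray-sum
row 0: Σ corner-gray over 13 cells = 6664  → 2.3520
row 1: Σ corner-gray over 13 cells = 5630  → 1.9871
row 2: Σ corner-gray over 13 cells = 6073  → 2.1434
row 3: Σ corner-gray over 13 cells = 7050  → 2.4882
row 4: Σ corner-gray over 13 cells = 6943  → 2.4505
row 5: Σ corner-gray over 13 cells = 7782  → 2.7466
row 6: Σ corner-gray over 13 cells = 7676  → 2.7092
row 7: Σ corner-gray over 13 cells = 7183  → 2.5352
row 8: Σ corner-gray over 13 cells = 5942  → 2.0972
row 9: Σ corner-gray over 13 cells = 5596  → 1.9751
row 10: Σ corner-gray over 13 cells = 6714  → 2.3696
row 11: Σ corner-gray over 13 cells = 6760  → 2.3859
row 12: Σ corner-gray over 13 cells = 6786  → 2.3951
row 13: Σ corner-gray over 13 cells = 7223  → 2.5493
row 14: Σ corner-gray over 13 cells = 7125  → 2.5147
Σ rows: total corner-gray = 101147  → 35.6989 mm³


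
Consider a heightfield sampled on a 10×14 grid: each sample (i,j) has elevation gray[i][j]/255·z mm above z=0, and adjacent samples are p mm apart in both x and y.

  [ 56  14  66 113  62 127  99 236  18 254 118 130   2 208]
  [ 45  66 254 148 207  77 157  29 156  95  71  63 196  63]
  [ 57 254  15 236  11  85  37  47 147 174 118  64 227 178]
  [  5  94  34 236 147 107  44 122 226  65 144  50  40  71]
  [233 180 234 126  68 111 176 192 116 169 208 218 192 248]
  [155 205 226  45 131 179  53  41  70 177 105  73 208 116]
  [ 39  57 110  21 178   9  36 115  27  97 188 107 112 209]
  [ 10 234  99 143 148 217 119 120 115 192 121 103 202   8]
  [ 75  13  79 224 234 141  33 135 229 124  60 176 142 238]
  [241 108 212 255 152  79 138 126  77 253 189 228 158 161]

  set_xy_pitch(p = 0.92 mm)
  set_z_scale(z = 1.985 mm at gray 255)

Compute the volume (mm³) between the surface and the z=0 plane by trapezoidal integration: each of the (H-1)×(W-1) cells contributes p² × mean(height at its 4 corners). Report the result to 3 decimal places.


97.871

height_mm = gray/255 × 1.985; cell vol = 0.92² × mean(4 corners)
unit = 0.92² × 1.985 / (4×255) = 0.00164716 mm³ per gray-sum
row 0: Σ corner-gray over 13 cells = 5888  → 9.6985
row 1: Σ corner-gray over 13 cells = 6211  → 10.2305
row 2: Σ corner-gray over 13 cells = 5759  → 9.4860
row 3: Σ corner-gray over 13 cells = 7155  → 11.7854
row 4: Σ corner-gray over 13 cells = 7758  → 12.7787
row 5: Σ corner-gray over 13 cells = 5659  → 9.3213
row 6: Σ corner-gray over 13 cells = 6006  → 9.8928
row 7: Σ corner-gray over 13 cells = 7137  → 11.7558
row 8: Σ corner-gray over 13 cells = 7845  → 12.9220
Σ rows: total corner-gray = 59418  → 97.8710 mm³


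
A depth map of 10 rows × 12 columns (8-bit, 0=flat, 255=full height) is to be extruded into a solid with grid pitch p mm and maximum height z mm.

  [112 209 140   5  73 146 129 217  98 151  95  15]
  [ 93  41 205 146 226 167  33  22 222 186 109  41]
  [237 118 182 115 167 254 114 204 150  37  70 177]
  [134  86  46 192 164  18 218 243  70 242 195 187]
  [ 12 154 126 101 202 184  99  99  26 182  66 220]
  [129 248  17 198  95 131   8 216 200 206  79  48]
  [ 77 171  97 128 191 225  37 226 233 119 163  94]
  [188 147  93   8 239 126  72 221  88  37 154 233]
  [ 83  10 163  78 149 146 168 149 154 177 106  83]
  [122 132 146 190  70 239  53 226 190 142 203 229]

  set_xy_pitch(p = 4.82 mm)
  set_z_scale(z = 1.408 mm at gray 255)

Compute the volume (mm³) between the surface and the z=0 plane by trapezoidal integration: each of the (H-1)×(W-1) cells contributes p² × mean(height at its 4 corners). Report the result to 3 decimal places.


height_mm = gray/255 × 1.408; cell vol = 4.82² × mean(4 corners)
unit = 4.82² × 1.408 / (4×255) = 0.0320698 mm³ per gray-sum
row 0: Σ corner-gray over 11 cells = 5501  → 176.4161
row 1: Σ corner-gray over 11 cells = 6084  → 195.1128
row 2: Σ corner-gray over 11 cells = 6505  → 208.6142
row 3: Σ corner-gray over 11 cells = 5979  → 191.7455
row 4: Σ corner-gray over 11 cells = 5683  → 182.2528
row 5: Σ corner-gray over 11 cells = 6324  → 202.8096
row 6: Σ corner-gray over 11 cells = 6142  → 196.9729
row 7: Σ corner-gray over 11 cells = 5557  → 178.2120
row 8: Σ corner-gray over 11 cells = 6299  → 202.0078
Σ rows: total corner-gray = 54074  → 1734.1436 mm³

1734.144


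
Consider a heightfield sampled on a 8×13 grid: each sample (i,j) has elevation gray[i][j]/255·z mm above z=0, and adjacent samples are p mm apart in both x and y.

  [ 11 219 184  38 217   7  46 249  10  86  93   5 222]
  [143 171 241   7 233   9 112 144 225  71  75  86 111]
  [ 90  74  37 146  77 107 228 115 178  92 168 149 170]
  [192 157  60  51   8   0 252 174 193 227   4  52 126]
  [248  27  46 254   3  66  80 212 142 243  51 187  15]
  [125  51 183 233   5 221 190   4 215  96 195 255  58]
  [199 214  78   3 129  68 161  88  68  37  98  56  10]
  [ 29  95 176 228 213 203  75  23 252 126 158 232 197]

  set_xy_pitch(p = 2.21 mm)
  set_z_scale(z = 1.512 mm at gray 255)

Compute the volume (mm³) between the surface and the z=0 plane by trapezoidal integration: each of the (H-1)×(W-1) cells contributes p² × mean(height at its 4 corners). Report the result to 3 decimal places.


height_mm = gray/255 × 1.512; cell vol = 2.21² × mean(4 corners)
unit = 2.21² × 1.512 / (4×255) = 0.00723996 mm³ per gray-sum
row 0: Σ corner-gray over 12 cells = 5543  → 40.1311
row 1: Σ corner-gray over 12 cells = 6004  → 43.4687
row 2: Σ corner-gray over 12 cells = 5676  → 41.0940
row 3: Σ corner-gray over 12 cells = 5559  → 40.2469
row 4: Σ corner-gray over 12 cells = 6364  → 46.0751
row 5: Σ corner-gray over 12 cells = 5688  → 41.1809
row 6: Σ corner-gray over 12 cells = 5997  → 43.4180
Σ rows: total corner-gray = 40831  → 295.6148 mm³

295.615


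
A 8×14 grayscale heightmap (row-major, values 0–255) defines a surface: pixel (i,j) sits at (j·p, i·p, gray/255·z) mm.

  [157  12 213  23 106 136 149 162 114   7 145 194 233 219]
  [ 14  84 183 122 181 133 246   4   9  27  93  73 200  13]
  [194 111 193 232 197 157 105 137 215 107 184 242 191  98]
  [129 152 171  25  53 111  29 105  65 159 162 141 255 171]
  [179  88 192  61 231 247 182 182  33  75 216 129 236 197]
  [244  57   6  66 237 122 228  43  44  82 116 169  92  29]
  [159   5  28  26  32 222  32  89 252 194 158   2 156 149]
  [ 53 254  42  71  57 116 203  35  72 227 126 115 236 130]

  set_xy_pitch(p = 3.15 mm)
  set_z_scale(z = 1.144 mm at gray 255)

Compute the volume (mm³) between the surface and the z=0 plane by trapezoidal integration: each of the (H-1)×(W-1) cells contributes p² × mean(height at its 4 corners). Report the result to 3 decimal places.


height_mm = gray/255 × 1.144; cell vol = 3.15² × mean(4 corners)
unit = 3.15² × 1.144 / (4×255) = 0.0111288 mm³ per gray-sum
row 0: Σ corner-gray over 13 cells = 6101  → 67.8966
row 1: Σ corner-gray over 13 cells = 7171  → 79.8044
row 2: Σ corner-gray over 13 cells = 7590  → 84.4673
row 3: Σ corner-gray over 13 cells = 7276  → 80.9729
row 4: Σ corner-gray over 13 cells = 6917  → 76.9777
row 5: Σ corner-gray over 13 cells = 5497  → 61.1748
row 6: Σ corner-gray over 13 cells = 5991  → 66.6724
Σ rows: total corner-gray = 46543  → 517.9661 mm³

517.966


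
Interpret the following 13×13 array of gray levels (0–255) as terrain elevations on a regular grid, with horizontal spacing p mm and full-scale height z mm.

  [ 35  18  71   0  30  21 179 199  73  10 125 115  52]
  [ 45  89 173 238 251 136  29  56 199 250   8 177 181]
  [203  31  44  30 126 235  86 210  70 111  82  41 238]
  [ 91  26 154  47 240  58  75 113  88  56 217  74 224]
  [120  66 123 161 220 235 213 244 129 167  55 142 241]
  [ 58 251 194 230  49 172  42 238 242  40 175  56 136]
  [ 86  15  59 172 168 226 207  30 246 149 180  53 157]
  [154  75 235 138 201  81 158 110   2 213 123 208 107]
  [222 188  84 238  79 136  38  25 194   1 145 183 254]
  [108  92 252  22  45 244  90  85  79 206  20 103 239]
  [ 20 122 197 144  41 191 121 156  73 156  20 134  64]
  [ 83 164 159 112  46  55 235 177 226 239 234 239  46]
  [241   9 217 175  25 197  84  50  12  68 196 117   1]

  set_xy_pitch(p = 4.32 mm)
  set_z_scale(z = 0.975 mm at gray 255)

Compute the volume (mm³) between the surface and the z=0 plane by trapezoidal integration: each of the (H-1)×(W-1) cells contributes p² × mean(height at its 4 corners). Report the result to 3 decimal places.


1335.735

height_mm = gray/255 × 0.975; cell vol = 4.32² × mean(4 corners)
unit = 4.32² × 0.975 / (4×255) = 0.0178391 mm³ per gray-sum
row 0: Σ corner-gray over 12 cells = 5207  → 92.8880
row 1: Σ corner-gray over 12 cells = 6011  → 107.2306
row 2: Σ corner-gray over 12 cells = 5184  → 92.4777
row 3: Σ corner-gray over 12 cells = 6482  → 115.6328
row 4: Σ corner-gray over 12 cells = 7443  → 132.7761
row 5: Σ corner-gray over 12 cells = 6825  → 121.7516
row 6: Σ corner-gray over 12 cells = 6602  → 117.7735
row 7: Σ corner-gray over 12 cells = 6447  → 115.0084
row 8: Σ corner-gray over 12 cells = 5921  → 105.6251
row 9: Σ corner-gray over 12 cells = 5617  → 100.2020
row 10: Σ corner-gray over 12 cells = 6695  → 119.4325
row 11: Σ corner-gray over 12 cells = 6443  → 114.9371
Σ rows: total corner-gray = 74877  → 1335.7352 mm³


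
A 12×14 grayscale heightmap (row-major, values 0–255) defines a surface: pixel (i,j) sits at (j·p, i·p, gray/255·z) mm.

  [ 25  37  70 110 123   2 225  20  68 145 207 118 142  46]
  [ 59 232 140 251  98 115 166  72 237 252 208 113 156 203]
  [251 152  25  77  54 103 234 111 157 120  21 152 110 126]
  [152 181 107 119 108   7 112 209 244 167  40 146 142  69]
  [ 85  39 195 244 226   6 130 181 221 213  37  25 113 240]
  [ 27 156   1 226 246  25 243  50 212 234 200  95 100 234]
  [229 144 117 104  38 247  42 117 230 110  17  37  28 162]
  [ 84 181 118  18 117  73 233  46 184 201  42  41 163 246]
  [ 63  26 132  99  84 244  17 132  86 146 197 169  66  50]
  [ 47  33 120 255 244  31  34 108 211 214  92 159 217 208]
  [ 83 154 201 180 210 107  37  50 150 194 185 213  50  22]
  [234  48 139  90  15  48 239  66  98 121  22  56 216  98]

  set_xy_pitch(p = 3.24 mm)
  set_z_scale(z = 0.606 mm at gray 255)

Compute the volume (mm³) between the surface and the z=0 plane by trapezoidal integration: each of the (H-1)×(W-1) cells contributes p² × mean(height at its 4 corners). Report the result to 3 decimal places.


height_mm = gray/255 × 0.606; cell vol = 3.24² × mean(4 corners)
unit = 3.24² × 0.606 / (4×255) = 0.00623681 mm³ per gray-sum
row 0: Σ corner-gray over 13 cells = 6947  → 43.3271
row 1: Σ corner-gray over 13 cells = 7351  → 45.8468
row 2: Σ corner-gray over 13 cells = 6394  → 39.8782
row 3: Σ corner-gray over 13 cells = 6970  → 43.4706
row 4: Σ corner-gray over 13 cells = 7422  → 46.2896
row 5: Σ corner-gray over 13 cells = 6690  → 41.7243
row 6: Σ corner-gray over 13 cells = 6017  → 37.5269
row 7: Σ corner-gray over 13 cells = 6073  → 37.8761
row 8: Σ corner-gray over 13 cells = 6600  → 41.1629
row 9: Σ corner-gray over 13 cells = 7258  → 45.2668
row 10: Σ corner-gray over 13 cells = 6215  → 38.7618
Σ rows: total corner-gray = 73937  → 461.1310 mm³

461.131


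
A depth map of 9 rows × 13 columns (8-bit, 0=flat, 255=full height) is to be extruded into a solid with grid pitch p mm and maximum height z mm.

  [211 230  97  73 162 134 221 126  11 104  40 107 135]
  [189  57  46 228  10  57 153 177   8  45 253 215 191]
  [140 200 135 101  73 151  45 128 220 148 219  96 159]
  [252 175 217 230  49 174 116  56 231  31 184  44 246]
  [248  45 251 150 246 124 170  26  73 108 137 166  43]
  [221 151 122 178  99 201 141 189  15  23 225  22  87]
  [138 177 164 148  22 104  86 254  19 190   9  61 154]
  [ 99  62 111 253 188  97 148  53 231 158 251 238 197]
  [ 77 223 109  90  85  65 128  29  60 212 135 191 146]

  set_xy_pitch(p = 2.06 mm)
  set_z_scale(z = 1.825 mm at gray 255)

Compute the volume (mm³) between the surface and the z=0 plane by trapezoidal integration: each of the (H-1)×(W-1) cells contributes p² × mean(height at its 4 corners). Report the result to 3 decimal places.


height_mm = gray/255 × 1.825; cell vol = 2.06² × mean(4 corners)
unit = 2.06² × 1.825 / (4×255) = 0.00759272 mm³ per gray-sum
row 0: Σ corner-gray over 12 cells = 5834  → 44.2959
row 1: Σ corner-gray over 12 cells = 6209  → 47.1432
row 2: Σ corner-gray over 12 cells = 6843  → 51.9570
row 3: Σ corner-gray over 12 cells = 6795  → 51.5925
row 4: Σ corner-gray over 12 cells = 6323  → 48.0087
row 5: Σ corner-gray over 12 cells = 5800  → 44.0378
row 6: Σ corner-gray over 12 cells = 6636  → 50.3853
row 7: Σ corner-gray over 12 cells = 6753  → 51.2736
Σ rows: total corner-gray = 51193  → 388.6939 mm³

388.694


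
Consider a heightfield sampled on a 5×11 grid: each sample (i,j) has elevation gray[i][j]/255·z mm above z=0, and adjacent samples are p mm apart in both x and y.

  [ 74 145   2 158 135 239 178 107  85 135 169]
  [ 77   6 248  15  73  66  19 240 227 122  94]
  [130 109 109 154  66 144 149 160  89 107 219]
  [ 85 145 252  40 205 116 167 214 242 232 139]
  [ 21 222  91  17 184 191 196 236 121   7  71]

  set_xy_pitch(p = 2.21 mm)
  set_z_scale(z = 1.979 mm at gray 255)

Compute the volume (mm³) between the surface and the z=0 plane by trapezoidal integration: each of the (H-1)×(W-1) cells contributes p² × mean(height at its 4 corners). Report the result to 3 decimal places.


height_mm = gray/255 × 1.979; cell vol = 2.21² × mean(4 corners)
unit = 2.21² × 1.979 / (4×255) = 0.00947611 mm³ per gray-sum
row 0: Σ corner-gray over 10 cells = 4814  → 45.6180
row 1: Σ corner-gray over 10 cells = 4726  → 44.7841
row 2: Σ corner-gray over 10 cells = 5973  → 56.6008
row 3: Σ corner-gray over 10 cells = 6072  → 57.5390
Σ rows: total corner-gray = 21585  → 204.5419 mm³

204.542


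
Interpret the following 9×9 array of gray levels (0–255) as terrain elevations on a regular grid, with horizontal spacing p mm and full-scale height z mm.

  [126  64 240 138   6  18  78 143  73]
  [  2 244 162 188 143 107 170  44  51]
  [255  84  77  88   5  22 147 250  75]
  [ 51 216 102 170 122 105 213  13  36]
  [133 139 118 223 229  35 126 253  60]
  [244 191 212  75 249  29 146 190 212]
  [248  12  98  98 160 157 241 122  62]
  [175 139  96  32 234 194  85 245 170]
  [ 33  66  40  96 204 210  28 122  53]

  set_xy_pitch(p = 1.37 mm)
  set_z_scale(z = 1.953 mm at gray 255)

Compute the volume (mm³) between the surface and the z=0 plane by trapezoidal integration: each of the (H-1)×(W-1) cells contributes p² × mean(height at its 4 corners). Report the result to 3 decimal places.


height_mm = gray/255 × 1.953; cell vol = 1.37² × mean(4 corners)
unit = 1.37² × 1.953 / (4×255) = 0.00359371 mm³ per gray-sum
row 0: Σ corner-gray over 8 cells = 3742  → 13.4477
row 1: Σ corner-gray over 8 cells = 3845  → 13.8178
row 2: Σ corner-gray over 8 cells = 3645  → 13.0991
row 3: Σ corner-gray over 8 cells = 4408  → 15.8411
row 4: Σ corner-gray over 8 cells = 5079  → 18.2525
row 5: Σ corner-gray over 8 cells = 4726  → 16.9839
row 6: Σ corner-gray over 8 cells = 4481  → 16.1034
row 7: Σ corner-gray over 8 cells = 4013  → 14.4216
Σ rows: total corner-gray = 33939  → 121.9670 mm³

121.967


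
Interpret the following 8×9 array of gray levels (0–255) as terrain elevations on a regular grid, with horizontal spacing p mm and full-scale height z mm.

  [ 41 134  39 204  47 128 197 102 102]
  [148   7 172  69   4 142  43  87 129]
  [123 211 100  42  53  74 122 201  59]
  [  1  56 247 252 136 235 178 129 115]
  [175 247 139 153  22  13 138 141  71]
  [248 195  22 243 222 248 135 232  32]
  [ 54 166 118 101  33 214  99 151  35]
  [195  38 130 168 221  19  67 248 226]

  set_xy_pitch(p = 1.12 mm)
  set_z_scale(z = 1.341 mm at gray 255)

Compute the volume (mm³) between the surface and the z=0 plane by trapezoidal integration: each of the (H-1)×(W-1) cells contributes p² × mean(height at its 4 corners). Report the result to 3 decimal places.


47.489

height_mm = gray/255 × 1.341; cell vol = 1.12² × mean(4 corners)
unit = 1.12² × 1.341 / (4×255) = 0.00164917 mm³ per gray-sum
row 0: Σ corner-gray over 8 cells = 3170  → 5.2279
row 1: Σ corner-gray over 8 cells = 3113  → 5.1339
row 2: Σ corner-gray over 8 cells = 4370  → 7.2069
row 3: Σ corner-gray over 8 cells = 4534  → 7.4773
row 4: Σ corner-gray over 8 cells = 4826  → 7.9589
row 5: Σ corner-gray over 8 cells = 4727  → 7.7956
row 6: Σ corner-gray over 8 cells = 4056  → 6.6890
Σ rows: total corner-gray = 28796  → 47.4894 mm³


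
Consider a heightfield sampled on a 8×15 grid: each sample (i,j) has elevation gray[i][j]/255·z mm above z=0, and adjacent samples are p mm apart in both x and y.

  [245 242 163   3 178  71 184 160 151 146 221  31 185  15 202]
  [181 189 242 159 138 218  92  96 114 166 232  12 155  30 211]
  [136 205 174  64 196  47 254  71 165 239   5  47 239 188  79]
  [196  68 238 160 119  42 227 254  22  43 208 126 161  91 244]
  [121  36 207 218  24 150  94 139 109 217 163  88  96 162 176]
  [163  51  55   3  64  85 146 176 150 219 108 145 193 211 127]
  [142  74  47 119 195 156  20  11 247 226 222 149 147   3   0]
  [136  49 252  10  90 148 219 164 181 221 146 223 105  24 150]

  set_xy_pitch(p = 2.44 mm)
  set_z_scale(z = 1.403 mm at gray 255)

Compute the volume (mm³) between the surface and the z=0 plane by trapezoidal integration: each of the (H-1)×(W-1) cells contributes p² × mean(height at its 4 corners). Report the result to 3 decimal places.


height_mm = gray/255 × 1.403; cell vol = 2.44² × mean(4 corners)
unit = 2.44² × 1.403 / (4×255) = 0.00818912 mm³ per gray-sum
row 0: Σ corner-gray over 14 cells = 8025  → 65.7177
row 1: Σ corner-gray over 14 cells = 8081  → 66.1763
row 2: Σ corner-gray over 14 cells = 7961  → 65.1936
row 3: Σ corner-gray over 14 cells = 7661  → 62.7368
row 4: Σ corner-gray over 14 cells = 7205  → 59.0026
row 5: Σ corner-gray over 14 cells = 6876  → 56.3084
row 6: Σ corner-gray over 14 cells = 7324  → 59.9771
Σ rows: total corner-gray = 53133  → 435.1124 mm³

435.112


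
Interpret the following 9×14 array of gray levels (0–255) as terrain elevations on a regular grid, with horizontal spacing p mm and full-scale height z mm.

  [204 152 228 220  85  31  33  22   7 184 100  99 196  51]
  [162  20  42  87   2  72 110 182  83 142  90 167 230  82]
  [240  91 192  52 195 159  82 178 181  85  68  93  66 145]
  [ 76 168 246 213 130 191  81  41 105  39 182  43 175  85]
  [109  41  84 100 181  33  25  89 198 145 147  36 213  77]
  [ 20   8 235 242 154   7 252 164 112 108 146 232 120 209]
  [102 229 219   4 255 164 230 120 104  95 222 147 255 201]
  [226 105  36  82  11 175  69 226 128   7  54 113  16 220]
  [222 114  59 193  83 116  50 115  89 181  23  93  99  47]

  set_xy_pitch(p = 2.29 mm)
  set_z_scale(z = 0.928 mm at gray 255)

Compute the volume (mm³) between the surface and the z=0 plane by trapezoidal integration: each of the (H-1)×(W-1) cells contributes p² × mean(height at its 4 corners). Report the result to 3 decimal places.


244.567

height_mm = gray/255 × 0.928; cell vol = 2.29² × mean(4 corners)
unit = 2.29² × 0.928 / (4×255) = 0.0047711 mm³ per gray-sum
row 0: Σ corner-gray over 13 cells = 5667  → 27.0378
row 1: Σ corner-gray over 13 cells = 5967  → 28.4692
row 2: Σ corner-gray over 13 cells = 6658  → 31.7660
row 3: Σ corner-gray over 13 cells = 6159  → 29.3852
row 4: Σ corner-gray over 13 cells = 6559  → 31.2937
row 5: Σ corner-gray over 13 cells = 8180  → 39.0276
row 6: Σ corner-gray over 13 cells = 6881  → 32.8300
row 7: Σ corner-gray over 13 cells = 5189  → 24.7573
Σ rows: total corner-gray = 51260  → 244.5667 mm³


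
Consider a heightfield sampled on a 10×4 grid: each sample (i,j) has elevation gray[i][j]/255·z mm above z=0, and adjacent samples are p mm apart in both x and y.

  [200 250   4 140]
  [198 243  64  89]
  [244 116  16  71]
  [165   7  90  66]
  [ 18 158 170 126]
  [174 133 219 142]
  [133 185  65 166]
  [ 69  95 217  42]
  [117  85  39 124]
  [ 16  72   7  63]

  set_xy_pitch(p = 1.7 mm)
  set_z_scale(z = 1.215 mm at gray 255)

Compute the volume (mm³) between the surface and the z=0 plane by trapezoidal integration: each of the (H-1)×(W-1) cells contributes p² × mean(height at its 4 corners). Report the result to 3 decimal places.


height_mm = gray/255 × 1.215; cell vol = 1.7² × mean(4 corners)
unit = 1.7² × 1.215 / (4×255) = 0.0034425 mm³ per gray-sum
row 0: Σ corner-gray over 3 cells = 1749  → 6.0209
row 1: Σ corner-gray over 3 cells = 1480  → 5.0949
row 2: Σ corner-gray over 3 cells = 1004  → 3.4563
row 3: Σ corner-gray over 3 cells = 1225  → 4.2171
row 4: Σ corner-gray over 3 cells = 1820  → 6.2653
row 5: Σ corner-gray over 3 cells = 1819  → 6.2619
row 6: Σ corner-gray over 3 cells = 1534  → 5.2808
row 7: Σ corner-gray over 3 cells = 1224  → 4.2136
row 8: Σ corner-gray over 3 cells = 726  → 2.4993
Σ rows: total corner-gray = 12581  → 43.3101 mm³

43.310


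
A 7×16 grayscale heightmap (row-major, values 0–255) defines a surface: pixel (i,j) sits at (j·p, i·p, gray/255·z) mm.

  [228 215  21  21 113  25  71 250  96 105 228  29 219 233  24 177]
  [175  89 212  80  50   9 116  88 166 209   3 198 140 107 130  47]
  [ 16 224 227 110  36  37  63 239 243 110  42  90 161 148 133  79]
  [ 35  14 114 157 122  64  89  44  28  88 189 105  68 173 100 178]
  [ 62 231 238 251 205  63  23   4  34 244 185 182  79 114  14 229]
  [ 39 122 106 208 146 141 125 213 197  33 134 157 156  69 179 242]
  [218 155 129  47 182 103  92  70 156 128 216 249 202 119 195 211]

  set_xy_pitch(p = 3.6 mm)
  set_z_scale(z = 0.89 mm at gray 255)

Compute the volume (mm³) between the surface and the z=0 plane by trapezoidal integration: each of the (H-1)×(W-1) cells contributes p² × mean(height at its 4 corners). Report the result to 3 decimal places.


height_mm = gray/255 × 0.89; cell vol = 3.6² × mean(4 corners)
unit = 3.6² × 0.89 / (4×255) = 0.0113082 mm³ per gray-sum
row 0: Σ corner-gray over 15 cells = 7121  → 80.5259
row 1: Σ corner-gray over 15 cells = 7237  → 81.8377
row 2: Σ corner-gray over 15 cells = 6744  → 76.2627
row 3: Σ corner-gray over 15 cells = 6948  → 78.5696
row 4: Σ corner-gray over 15 cells = 8278  → 93.6096
row 5: Σ corner-gray over 15 cells = 8768  → 99.1506
Σ rows: total corner-gray = 45096  → 509.9562 mm³

509.956


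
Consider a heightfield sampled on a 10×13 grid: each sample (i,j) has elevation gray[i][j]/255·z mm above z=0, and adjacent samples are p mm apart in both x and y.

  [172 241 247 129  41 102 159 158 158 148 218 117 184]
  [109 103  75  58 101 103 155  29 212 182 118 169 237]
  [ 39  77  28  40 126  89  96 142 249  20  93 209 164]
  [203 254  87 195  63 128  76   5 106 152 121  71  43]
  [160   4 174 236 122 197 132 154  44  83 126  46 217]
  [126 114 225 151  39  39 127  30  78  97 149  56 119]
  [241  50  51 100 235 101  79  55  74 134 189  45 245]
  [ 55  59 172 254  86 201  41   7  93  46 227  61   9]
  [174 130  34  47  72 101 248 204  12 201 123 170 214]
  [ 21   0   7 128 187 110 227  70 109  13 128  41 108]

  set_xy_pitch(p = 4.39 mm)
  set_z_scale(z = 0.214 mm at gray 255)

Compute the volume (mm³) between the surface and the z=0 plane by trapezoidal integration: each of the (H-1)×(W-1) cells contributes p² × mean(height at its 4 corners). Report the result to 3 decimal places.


height_mm = gray/255 × 0.214; cell vol = 4.39² × mean(4 corners)
unit = 4.39² × 0.214 / (4×255) = 0.00404336 mm³ per gray-sum
row 0: Σ corner-gray over 12 cells = 6748  → 27.2846
row 1: Σ corner-gray over 12 cells = 5497  → 22.2264
row 2: Σ corner-gray over 12 cells = 5303  → 21.4419
row 3: Σ corner-gray over 12 cells = 5775  → 23.3504
row 4: Σ corner-gray over 12 cells = 5468  → 22.1091
row 5: Σ corner-gray over 12 cells = 5167  → 20.8921
row 6: Σ corner-gray over 12 cells = 5270  → 21.3085
row 7: Σ corner-gray over 12 cells = 5630  → 22.7641
row 8: Σ corner-gray over 12 cells = 5241  → 21.1913
Σ rows: total corner-gray = 50099  → 202.5684 mm³

202.568


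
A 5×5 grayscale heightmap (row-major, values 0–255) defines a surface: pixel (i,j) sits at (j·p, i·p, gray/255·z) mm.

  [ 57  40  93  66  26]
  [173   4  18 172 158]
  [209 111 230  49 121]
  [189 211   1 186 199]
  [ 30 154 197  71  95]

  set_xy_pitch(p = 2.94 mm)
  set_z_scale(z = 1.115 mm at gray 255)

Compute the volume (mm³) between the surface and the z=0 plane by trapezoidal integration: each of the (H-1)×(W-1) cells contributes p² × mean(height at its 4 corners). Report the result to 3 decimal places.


height_mm = gray/255 × 1.115; cell vol = 2.94² × mean(4 corners)
unit = 2.94² × 1.115 / (4×255) = 0.00944864 mm³ per gray-sum
row 0: Σ corner-gray over 4 cells = 1200  → 11.3384
row 1: Σ corner-gray over 4 cells = 1829  → 17.2816
row 2: Σ corner-gray over 4 cells = 2294  → 21.6752
row 3: Σ corner-gray over 4 cells = 2153  → 20.3429
Σ rows: total corner-gray = 7476  → 70.6380 mm³

70.638


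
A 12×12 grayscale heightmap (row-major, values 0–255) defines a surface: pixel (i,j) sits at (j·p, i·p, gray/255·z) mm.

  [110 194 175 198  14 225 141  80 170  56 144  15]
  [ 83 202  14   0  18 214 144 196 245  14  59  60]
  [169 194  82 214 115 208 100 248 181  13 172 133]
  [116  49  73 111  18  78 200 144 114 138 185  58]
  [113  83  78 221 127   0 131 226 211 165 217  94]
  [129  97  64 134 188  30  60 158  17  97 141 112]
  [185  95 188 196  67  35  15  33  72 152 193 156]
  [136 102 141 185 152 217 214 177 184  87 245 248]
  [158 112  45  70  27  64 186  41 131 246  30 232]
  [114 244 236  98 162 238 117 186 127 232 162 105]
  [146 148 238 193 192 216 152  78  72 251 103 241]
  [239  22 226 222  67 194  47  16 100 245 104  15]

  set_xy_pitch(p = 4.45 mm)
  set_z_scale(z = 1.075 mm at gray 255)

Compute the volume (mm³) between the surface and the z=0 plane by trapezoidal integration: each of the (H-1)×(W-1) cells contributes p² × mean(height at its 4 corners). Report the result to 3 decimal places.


height_mm = gray/255 × 1.075; cell vol = 4.45² × mean(4 corners)
unit = 4.45² × 1.075 / (4×255) = 0.0208703 mm³ per gray-sum
row 0: Σ corner-gray over 11 cells = 5274  → 110.0699
row 1: Σ corner-gray over 11 cells = 5711  → 119.1902
row 2: Σ corner-gray over 11 cells = 5750  → 120.0041
row 3: Σ corner-gray over 11 cells = 5519  → 115.1831
row 4: Σ corner-gray over 11 cells = 5338  → 111.4056
row 5: Σ corner-gray over 11 cells = 4646  → 96.9633
row 6: Σ corner-gray over 11 cells = 6225  → 129.9175
row 7: Σ corner-gray over 11 cells = 6086  → 127.0165
row 8: Σ corner-gray over 11 cells = 6117  → 127.6635
row 9: Σ corner-gray over 11 cells = 7496  → 156.4436
row 10: Σ corner-gray over 11 cells = 6413  → 133.8411
Σ rows: total corner-gray = 64575  → 1347.6985 mm³

1347.698


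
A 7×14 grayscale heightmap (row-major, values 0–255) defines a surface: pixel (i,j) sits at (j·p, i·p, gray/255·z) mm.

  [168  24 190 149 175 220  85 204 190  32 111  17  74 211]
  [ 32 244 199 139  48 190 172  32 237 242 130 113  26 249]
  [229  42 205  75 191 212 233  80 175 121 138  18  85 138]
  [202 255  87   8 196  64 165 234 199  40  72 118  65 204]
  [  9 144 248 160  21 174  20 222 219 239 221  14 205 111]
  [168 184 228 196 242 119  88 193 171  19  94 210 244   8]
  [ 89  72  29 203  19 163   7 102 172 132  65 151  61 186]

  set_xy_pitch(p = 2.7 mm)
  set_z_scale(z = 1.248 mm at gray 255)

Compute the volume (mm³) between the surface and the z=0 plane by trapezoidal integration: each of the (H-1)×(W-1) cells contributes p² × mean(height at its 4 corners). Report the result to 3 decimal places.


388.428

height_mm = gray/255 × 1.248; cell vol = 2.7² × mean(4 corners)
unit = 2.7² × 1.248 / (4×255) = 0.00891953 mm³ per gray-sum
row 0: Σ corner-gray over 13 cells = 7146  → 63.7390
row 1: Σ corner-gray over 13 cells = 7342  → 65.4872
row 2: Σ corner-gray over 13 cells = 6929  → 61.8034
row 3: Σ corner-gray over 13 cells = 7306  → 65.1661
row 4: Σ corner-gray over 13 cells = 8046  → 71.7665
row 5: Σ corner-gray over 13 cells = 6779  → 60.4655
Σ rows: total corner-gray = 43548  → 388.4277 mm³


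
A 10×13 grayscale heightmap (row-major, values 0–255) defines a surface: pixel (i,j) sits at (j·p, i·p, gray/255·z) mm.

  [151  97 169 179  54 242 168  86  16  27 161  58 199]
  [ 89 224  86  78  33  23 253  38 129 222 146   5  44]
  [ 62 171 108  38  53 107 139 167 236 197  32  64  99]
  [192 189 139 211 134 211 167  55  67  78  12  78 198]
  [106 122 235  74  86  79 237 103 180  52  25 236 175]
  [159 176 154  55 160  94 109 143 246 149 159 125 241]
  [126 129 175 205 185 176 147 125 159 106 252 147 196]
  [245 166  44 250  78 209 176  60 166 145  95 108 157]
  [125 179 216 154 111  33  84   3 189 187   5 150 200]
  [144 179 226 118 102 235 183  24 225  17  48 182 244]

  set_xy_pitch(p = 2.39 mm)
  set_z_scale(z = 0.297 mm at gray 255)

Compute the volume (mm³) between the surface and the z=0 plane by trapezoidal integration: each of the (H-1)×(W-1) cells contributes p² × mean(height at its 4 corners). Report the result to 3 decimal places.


height_mm = gray/255 × 0.297; cell vol = 2.39² × mean(4 corners)
unit = 2.39² × 0.297 / (4×255) = 0.00166323 mm³ per gray-sum
row 0: Σ corner-gray over 12 cells = 5471  → 9.0995
row 1: Σ corner-gray over 12 cells = 5392  → 8.9681
row 2: Σ corner-gray over 12 cells = 5857  → 9.7415
row 3: Σ corner-gray over 12 cells = 6211  → 10.3303
row 4: Σ corner-gray over 12 cells = 6679  → 11.1087
row 5: Σ corner-gray over 12 cells = 7474  → 12.4310
row 6: Σ corner-gray over 12 cells = 7330  → 12.1915
row 7: Σ corner-gray over 12 cells = 6343  → 10.5499
row 8: Σ corner-gray over 12 cells = 6413  → 10.6663
Σ rows: total corner-gray = 57170  → 95.0868 mm³

95.087
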